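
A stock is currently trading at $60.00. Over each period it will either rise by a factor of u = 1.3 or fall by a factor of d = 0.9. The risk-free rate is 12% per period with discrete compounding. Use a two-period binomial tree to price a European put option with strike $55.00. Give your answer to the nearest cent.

Risk-neutral probability p = (1 + 0.12 − 0.9)/(1.3 − 0.9) = 0.2200/0.4000 = 0.5500
Terminal stock prices: S_uu = 101.4, S_ud = 70.2, S_dd = 48.6
Terminal payoffs (K − S): max(-46.4, 0) = 0, max(-15.2, 0) = 0, max(6.4, 0) = 6.4
Node u (S = 78): V_u = 1/1.12·[0.5500·0.0000 + 0.4500·0.0000] = 0.0000
Node d (S = 54): V_d = 1/1.12·[0.5500·0.0000 + 0.4500·6.4000] = 2.5714
Node 0 (S = 60): V_0 = 1/1.12·[0.5500·0.0000 + 0.4500·2.5714] = 1.0332

$1.03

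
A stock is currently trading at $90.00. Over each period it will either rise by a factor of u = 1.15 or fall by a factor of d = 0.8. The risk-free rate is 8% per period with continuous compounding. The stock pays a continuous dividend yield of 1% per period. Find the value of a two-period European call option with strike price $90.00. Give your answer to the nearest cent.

Per-period risk-free factor R = e^0.08 = 1.0833; dividend-adjusted growth = e^(0.08−0.01) = 1.0725.
Risk-neutral probability p = (1.0725 − 0.8)/(1.15 − 0.8) = 0.2725/0.3500 = 0.7786
Terminal stock prices: S_uu = 119, S_ud = 82.8, S_dd = 57.6
Terminal payoffs (S − K): max(29.02, 0) = 29.02, max(-7.2, 0) = 0, max(-32.4, 0) = 0
Node u (S = 103.5): V_u = e^(−0.08)·[0.7786·29.0250 + 0.2214·0.0000] = 20.8612
Node d (S = 72): V_d = e^(−0.08)·[0.7786·0.0000 + 0.2214·0.0000] = 0.0000
Node 0 (S = 90): V_0 = e^(−0.08)·[0.7786·20.8612 + 0.2214·0.0000] = 14.9937

$14.99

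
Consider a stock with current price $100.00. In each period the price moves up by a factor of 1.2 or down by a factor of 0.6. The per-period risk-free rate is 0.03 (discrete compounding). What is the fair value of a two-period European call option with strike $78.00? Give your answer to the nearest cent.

$31.95

Risk-neutral probability p = (1 + 0.03 − 0.6)/(1.2 − 0.6) = 0.4300/0.6000 = 0.7167
Terminal stock prices: S_uu = 144, S_ud = 72, S_dd = 36
Terminal payoffs (S − K): max(66, 0) = 66, max(-6, 0) = 0, max(-42, 0) = 0
Node u (S = 120): V_u = 1/1.03·[0.7167·66.0000 + 0.2833·0.0000] = 45.9223
Node d (S = 60): V_d = 1/1.03·[0.7167·0.0000 + 0.2833·0.0000] = 0.0000
Node 0 (S = 100): V_0 = 1/1.03·[0.7167·45.9223 + 0.2833·0.0000] = 31.9524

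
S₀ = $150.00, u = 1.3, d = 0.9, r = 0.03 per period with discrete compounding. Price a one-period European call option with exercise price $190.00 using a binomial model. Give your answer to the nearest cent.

Risk-neutral probability p = (1 + 0.03 − 0.9)/(1.3 − 0.9) = 0.1300/0.4000 = 0.3250
Terminal stock prices: S_u = 195, S_d = 135
Terminal payoffs (S − K): max(5, 0) = 5, max(-55, 0) = 0
Node 0 (S = 150): V_0 = 1/1.03·[0.3250·5.0000 + 0.6750·0.0000] = 1.5777

$1.58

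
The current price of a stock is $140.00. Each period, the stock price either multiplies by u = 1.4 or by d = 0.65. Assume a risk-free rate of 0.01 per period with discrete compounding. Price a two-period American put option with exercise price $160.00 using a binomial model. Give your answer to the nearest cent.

$43.50

Risk-neutral probability p = (1 + 0.01 − 0.65)/(1.4 − 0.65) = 0.3600/0.7500 = 0.4800
Terminal stock prices: S_uu = 274.4, S_ud = 127.4, S_dd = 59.15
Terminal payoffs (K − S): max(-114.4, 0) = 0, max(32.6, 0) = 32.6, max(100.8, 0) = 100.8
Node u (S = 196): continuation = 1/1.01·[0.4800·0.0000 + 0.5200·32.6000] = 16.7842; exercise value = 0.0000 ≤ continuation, so V_u = 16.7842
Node d (S = 91): continuation = 1/1.01·[0.4800·32.6000 + 0.5200·100.8500] = 67.4158; exercise value = 69.0000 > continuation, so V_d = 69.0000 (exercise)
Node 0 (S = 140): continuation = 1/1.01·[0.4800·16.7842 + 0.5200·69.0000] = 43.5014; exercise value = 20.0000 ≤ continuation, so V_0 = 43.5014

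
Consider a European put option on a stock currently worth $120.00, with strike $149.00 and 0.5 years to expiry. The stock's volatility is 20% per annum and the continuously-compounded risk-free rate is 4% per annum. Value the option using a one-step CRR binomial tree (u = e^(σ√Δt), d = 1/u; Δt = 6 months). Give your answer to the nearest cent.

CRR parameters: u = e^(σ√Δt) = e^(0.2·√0.5) = 1.1519, d = 1/u = 0.8681
Per-period rate: rΔt = 0.04·0.5 = 0.02, so R = e^0.02 = 1.0202
Risk-neutral probability p = (e^0.02 − 0.8681)/(1.1519 − 0.8681) = 0.1521/0.2838 = 0.5359
Terminal stock prices: S_u = 138.2, S_d = 104.2
Terminal payoffs (K − S): max(10.77, 0) = 10.77, max(44.83, 0) = 44.83
Node 0 (S = 120): V_0 = e^(−0.02)·[0.5359·10.7708 + 0.4641·44.8252] = 26.0496

$26.05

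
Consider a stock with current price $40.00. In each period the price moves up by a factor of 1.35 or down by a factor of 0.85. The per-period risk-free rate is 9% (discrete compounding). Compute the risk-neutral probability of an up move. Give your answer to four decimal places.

Risk-neutral probability p = (1 + 0.09 − 0.85)/(1.35 − 0.85) = 0.2400/0.5000 = 0.4800

p = 0.4800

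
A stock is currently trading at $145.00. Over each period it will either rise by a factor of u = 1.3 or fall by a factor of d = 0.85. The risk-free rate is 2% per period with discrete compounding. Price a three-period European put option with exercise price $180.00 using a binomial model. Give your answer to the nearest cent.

Risk-neutral probability p = (1 + 0.02 − 0.85)/(1.3 − 0.85) = 0.1700/0.4500 = 0.3778
Terminal stock prices: S_uuu = 318.6, S_uud = 208.3, S_udd = 136.2, S_ddd = 89.05
Terminal payoffs (K − S): max(-138.6, 0) = 0, max(-28.29, 0) = 0, max(43.81, 0) = 43.81, max(90.95, 0) = 90.95
Node uu (S = 245.1): V_uu = 1/1.02·[0.3778·0.0000 + 0.6222·0.0000] = 0.0000
Node ud (S = 160.2): V_ud = 1/1.02·[0.3778·0.0000 + 0.6222·43.8088] = 26.7243
Node dd (S = 104.8): V_dd = 1/1.02·[0.3778·43.8088 + 0.6222·90.9519] = 71.7081
Node u (S = 188.5): V_u = 1/1.02·[0.3778·0.0000 + 0.6222·26.7243] = 16.3024
Node d (S = 123.2): V_d = 1/1.02·[0.3778·26.7243 + 0.6222·71.7081] = 53.6414
Node 0 (S = 145): V_0 = 1/1.02·[0.3778·16.3024 + 0.6222·53.6414] = 38.7603

$38.76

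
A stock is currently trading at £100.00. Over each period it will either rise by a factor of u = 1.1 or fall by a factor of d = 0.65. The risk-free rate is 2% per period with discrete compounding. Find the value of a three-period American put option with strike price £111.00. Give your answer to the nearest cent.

Risk-neutral probability p = (1 + 0.02 − 0.65)/(1.1 − 0.65) = 0.3700/0.4500 = 0.8222
Terminal stock prices: S_uuu = 133.1, S_uud = 78.65, S_udd = 46.48, S_ddd = 27.46
Terminal payoffs (K − S): max(-22.1, 0) = 0, max(32.35, 0) = 32.35, max(64.52, 0) = 64.52, max(83.54, 0) = 83.54
Node uu (S = 121): continuation = 1/1.02·[0.8222·0.0000 + 0.1778·32.3500] = 5.6383; exercise value = 0.0000 ≤ continuation, so V_uu = 5.6383
Node ud (S = 71.5): continuation = 1/1.02·[0.8222·32.3500 + 0.1778·64.5250] = 37.3235; exercise value = 39.5000 > continuation, so V_ud = 39.5000 (exercise)
Node dd (S = 42.25): continuation = 1/1.02·[0.8222·64.5250 + 0.1778·83.5375] = 66.5735; exercise value = 68.7500 > continuation, so V_dd = 68.7500 (exercise)
Node u (S = 110): continuation = 1/1.02·[0.8222·5.6383 + 0.1778·39.5000] = 11.4296; exercise value = 1.0000 ≤ continuation, so V_u = 11.4296
Node d (S = 65): continuation = 1/1.02·[0.8222·39.5000 + 0.1778·68.7500] = 43.8235; exercise value = 46.0000 > continuation, so V_d = 46.0000 (exercise)
Node 0 (S = 100): continuation = 1/1.02·[0.8222·11.4296 + 0.1778·46.0000] = 17.2308; exercise value = 11.0000 ≤ continuation, so V_0 = 17.2308

£17.23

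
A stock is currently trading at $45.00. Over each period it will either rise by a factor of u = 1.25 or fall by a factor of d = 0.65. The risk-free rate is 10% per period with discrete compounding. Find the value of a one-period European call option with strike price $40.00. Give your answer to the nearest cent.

Risk-neutral probability p = (1 + 0.1 − 0.65)/(1.25 − 0.65) = 0.4500/0.6000 = 0.7500
Terminal stock prices: S_u = 56.25, S_d = 29.25
Terminal payoffs (S − K): max(16.25, 0) = 16.25, max(-10.75, 0) = 0
Node 0 (S = 45): V_0 = 1/1.1·[0.7500·16.2500 + 0.2500·0.0000] = 11.0795

$11.08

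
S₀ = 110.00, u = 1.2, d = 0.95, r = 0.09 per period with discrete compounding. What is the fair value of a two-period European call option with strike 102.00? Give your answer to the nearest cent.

Risk-neutral probability p = (1 + 0.09 − 0.95)/(1.2 − 0.95) = 0.1400/0.2500 = 0.5600
Terminal stock prices: S_uu = 158.4, S_ud = 125.4, S_dd = 99.27
Terminal payoffs (S − K): max(56.4, 0) = 56.4, max(23.4, 0) = 23.4, max(-2.725, 0) = 0
Node u (S = 132): V_u = 1/1.09·[0.5600·56.4000 + 0.4400·23.4000] = 38.4220
Node d (S = 104.5): V_d = 1/1.09·[0.5600·23.4000 + 0.4400·0.0000] = 12.0220
Node 0 (S = 110): V_0 = 1/1.09·[0.5600·38.4220 + 0.4400·12.0220] = 24.5927

24.59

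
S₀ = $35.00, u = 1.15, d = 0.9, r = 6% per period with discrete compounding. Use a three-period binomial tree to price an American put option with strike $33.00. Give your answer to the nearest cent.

Risk-neutral probability p = (1 + 0.06 − 0.9)/(1.15 − 0.9) = 0.1600/0.2500 = 0.6400
Terminal stock prices: S_uuu = 53.23, S_uud = 41.66, S_udd = 32.6, S_ddd = 25.52
Terminal payoffs (K − S): max(-20.23, 0) = 0, max(-8.659, 0) = 0, max(0.3975, 0) = 0.3975, max(7.485, 0) = 7.485
Node uu (S = 46.29): continuation = 1/1.06·[0.6400·0.0000 + 0.3600·0.0000] = 0.0000; exercise value = 0.0000 ≤ continuation, so V_uu = 0.0000
Node ud (S = 36.23): continuation = 1/1.06·[0.6400·0.0000 + 0.3600·0.3975] = 0.1350; exercise value = 0.0000 ≤ continuation, so V_ud = 0.1350
Node dd (S = 28.35): continuation = 1/1.06·[0.6400·0.3975 + 0.3600·7.4850] = 2.7821; exercise value = 4.6500 > continuation, so V_dd = 4.6500 (exercise)
Node u (S = 40.25): continuation = 1/1.06·[0.6400·0.0000 + 0.3600·0.1350] = 0.0458; exercise value = 0.0000 ≤ continuation, so V_u = 0.0458
Node d (S = 31.5): continuation = 1/1.06·[0.6400·0.1350 + 0.3600·4.6500] = 1.6608; exercise value = 1.5000 ≤ continuation, so V_d = 1.6608
Node 0 (S = 35): continuation = 1/1.06·[0.6400·0.0458 + 0.3600·1.6608] = 0.5917; exercise value = 0.0000 ≤ continuation, so V_0 = 0.5917

$0.59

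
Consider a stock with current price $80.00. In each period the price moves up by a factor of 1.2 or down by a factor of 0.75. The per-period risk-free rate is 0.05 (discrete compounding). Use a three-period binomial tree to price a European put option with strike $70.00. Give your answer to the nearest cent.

Risk-neutral probability p = (1 + 0.05 − 0.75)/(1.2 − 0.75) = 0.3000/0.4500 = 0.6667
Terminal stock prices: S_uuu = 138.2, S_uud = 86.4, S_udd = 54, S_ddd = 33.75
Terminal payoffs (K − S): max(-68.24, 0) = 0, max(-16.4, 0) = 0, max(16, 0) = 16, max(36.25, 0) = 36.25
Node uu (S = 115.2): V_uu = 1/1.05·[0.6667·0.0000 + 0.3333·0.0000] = 0.0000
Node ud (S = 72): V_ud = 1/1.05·[0.6667·0.0000 + 0.3333·16.0000] = 5.0794
Node dd (S = 45): V_dd = 1/1.05·[0.6667·16.0000 + 0.3333·36.2500] = 21.6667
Node u (S = 96): V_u = 1/1.05·[0.6667·0.0000 + 0.3333·5.0794] = 1.6125
Node d (S = 60): V_d = 1/1.05·[0.6667·5.0794 + 0.3333·21.6667] = 10.1033
Node 0 (S = 80): V_0 = 1/1.05·[0.6667·1.6125 + 0.3333·10.1033] = 4.2312

$4.23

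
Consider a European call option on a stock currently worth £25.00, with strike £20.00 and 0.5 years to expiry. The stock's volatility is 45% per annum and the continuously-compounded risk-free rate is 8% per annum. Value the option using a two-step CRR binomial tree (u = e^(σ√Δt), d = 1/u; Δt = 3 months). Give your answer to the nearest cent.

£6.80

CRR parameters: u = e^(σ√Δt) = e^(0.45·√0.25) = 1.2523, d = 1/u = 0.7985
Per-period rate: rΔt = 0.08·0.25 = 0.02, so R = e^0.02 = 1.0202
Risk-neutral probability p = (e^0.02 − 0.7985)/(1.2523 − 0.7985) = 0.2217/0.4538 = 0.4885
Terminal stock prices: S_uu = 39.21, S_ud = 25, S_dd = 15.94
Terminal payoffs (S − K): max(19.21, 0) = 19.21, max(5, 0) = 5, max(-4.059, 0) = 0
Node u (S = 31.31): V_u = e^(−0.02)·[0.4885·19.2078 + 0.5115·5.0000] = 11.7041
Node d (S = 19.96): V_d = e^(−0.02)·[0.4885·5.0000 + 0.5115·0.0000] = 2.3941
Node 0 (S = 25): V_0 = e^(−0.02)·[0.4885·11.7041 + 0.5115·2.3941] = 6.8046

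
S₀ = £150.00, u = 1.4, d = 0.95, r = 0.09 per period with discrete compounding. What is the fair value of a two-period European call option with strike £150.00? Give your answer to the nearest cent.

£29.59

Risk-neutral probability p = (1 + 0.09 − 0.95)/(1.4 − 0.95) = 0.1400/0.4500 = 0.3111
Terminal stock prices: S_uu = 294, S_ud = 199.5, S_dd = 135.4
Terminal payoffs (S − K): max(144, 0) = 144, max(49.5, 0) = 49.5, max(-14.62, 0) = 0
Node u (S = 210): V_u = 1/1.09·[0.3111·144.0000 + 0.6889·49.5000] = 72.3853
Node d (S = 142.5): V_d = 1/1.09·[0.3111·49.5000 + 0.6889·0.0000] = 14.1284
Node 0 (S = 150): V_0 = 1/1.09·[0.3111·72.3853 + 0.6889·14.1284] = 29.5897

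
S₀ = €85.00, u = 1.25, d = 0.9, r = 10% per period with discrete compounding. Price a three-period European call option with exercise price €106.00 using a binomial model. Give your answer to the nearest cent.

Risk-neutral probability p = (1 + 0.1 − 0.9)/(1.25 − 0.9) = 0.2000/0.3500 = 0.5714
Terminal stock prices: S_uuu = 166, S_uud = 119.5, S_udd = 86.06, S_ddd = 61.97
Terminal payoffs (S − K): max(60.02, 0) = 60.02, max(13.53, 0) = 13.53, max(-19.94, 0) = 0, max(-44.03, 0) = 0
Node uu (S = 132.8): V_uu = 1/1.1·[0.5714·60.0156 + 0.4286·13.5312] = 36.4489
Node ud (S = 95.62): V_ud = 1/1.1·[0.5714·13.5312 + 0.4286·0.0000] = 7.0292
Node dd (S = 68.85): V_dd = 1/1.1·[0.5714·0.0000 + 0.4286·0.0000] = 0.0000
Node u (S = 106.2): V_u = 1/1.1·[0.5714·36.4489 + 0.4286·7.0292] = 21.6731
Node d (S = 76.5): V_d = 1/1.1·[0.5714·7.0292 + 0.4286·0.0000] = 3.6515
Node 0 (S = 85): V_0 = 1/1.1·[0.5714·21.6731 + 0.4286·3.6515] = 12.6814

€12.68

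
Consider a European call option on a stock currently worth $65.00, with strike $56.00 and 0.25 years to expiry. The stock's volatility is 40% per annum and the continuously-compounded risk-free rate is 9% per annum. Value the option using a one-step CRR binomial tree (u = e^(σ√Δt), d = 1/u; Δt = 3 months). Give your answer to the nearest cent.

CRR parameters: u = e^(σ√Δt) = e^(0.4·√0.25) = 1.2214, d = 1/u = 0.8187
Per-period rate: rΔt = 0.09·0.25 = 0.0225, so R = e^0.0225 = 1.0228
Risk-neutral probability p = (e^0.0225 − 0.8187)/(1.2214 − 0.8187) = 0.2040/0.4027 = 0.5067
Terminal stock prices: S_u = 79.39, S_d = 53.22
Terminal payoffs (S − K): max(23.39, 0) = 23.39, max(-2.783, 0) = 0
Node 0 (S = 65): V_0 = e^(−0.0225)·[0.5067·23.3912 + 0.4933·0.0000] = 11.5881

$11.59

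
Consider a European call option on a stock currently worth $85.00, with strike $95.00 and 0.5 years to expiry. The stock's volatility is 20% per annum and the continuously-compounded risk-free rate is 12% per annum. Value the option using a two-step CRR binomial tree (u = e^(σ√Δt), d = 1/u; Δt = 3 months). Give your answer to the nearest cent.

CRR parameters: u = e^(σ√Δt) = e^(0.2·√0.25) = 1.1052, d = 1/u = 0.9048
Per-period rate: rΔt = 0.12·0.25 = 0.03, so R = e^0.03 = 1.0305
Risk-neutral probability p = (e^0.03 − 0.9048)/(1.1052 − 0.9048) = 0.1256/0.2003 = 0.6270
Terminal stock prices: S_uu = 103.8, S_ud = 85, S_dd = 69.59
Terminal payoffs (S − K): max(8.819, 0) = 8.819, max(-10, 0) = 0, max(-25.41, 0) = 0
Node u (S = 93.94): V_u = e^(−0.03)·[0.6270·8.8192 + 0.3730·0.0000] = 5.3666
Node d (S = 76.91): V_d = e^(−0.03)·[0.6270·0.0000 + 0.3730·0.0000] = 0.0000
Node 0 (S = 85): V_0 = e^(−0.03)·[0.6270·5.3666 + 0.3730·0.0000] = 3.2656

$3.27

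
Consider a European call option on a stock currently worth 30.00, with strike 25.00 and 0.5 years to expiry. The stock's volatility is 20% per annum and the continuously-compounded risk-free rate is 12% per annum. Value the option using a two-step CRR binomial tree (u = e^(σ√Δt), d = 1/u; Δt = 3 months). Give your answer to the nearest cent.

6.51

CRR parameters: u = e^(σ√Δt) = e^(0.2·√0.25) = 1.1052, d = 1/u = 0.9048
Per-period rate: rΔt = 0.12·0.25 = 0.03, so R = e^0.03 = 1.0305
Risk-neutral probability p = (e^0.03 − 0.9048)/(1.1052 − 0.9048) = 0.1256/0.2003 = 0.6270
Terminal stock prices: S_uu = 36.64, S_ud = 30, S_dd = 24.56
Terminal payoffs (S − K): max(11.64, 0) = 11.64, max(5, 0) = 5, max(-0.4381, 0) = 0
Node u (S = 33.16): V_u = e^(−0.03)·[0.6270·11.6421 + 0.3730·5.0000] = 8.8940
Node d (S = 27.15): V_d = e^(−0.03)·[0.6270·5.0000 + 0.3730·0.0000] = 3.0425
Node 0 (S = 30): V_0 = e^(−0.03)·[0.6270·8.8940 + 0.3730·3.0425] = 6.5133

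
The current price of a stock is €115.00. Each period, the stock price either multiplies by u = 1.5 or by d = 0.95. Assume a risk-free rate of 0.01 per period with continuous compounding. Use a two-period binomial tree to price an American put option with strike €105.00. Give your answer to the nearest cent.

Risk-neutral probability p = (e^0.01 − 0.95)/(1.5 − 0.95) = 0.0601/0.5500 = 0.1092
Terminal stock prices: S_uu = 258.8, S_ud = 163.9, S_dd = 103.8
Terminal payoffs (K − S): max(-153.8, 0) = 0, max(-58.88, 0) = 0, max(1.213, 0) = 1.213
Node u (S = 172.5): continuation = e^(−0.01)·[0.1092·0.0000 + 0.8908·0.0000] = 0.0000; exercise value = 0.0000 ≤ continuation, so V_u = 0.0000
Node d (S = 109.2): continuation = e^(−0.01)·[0.1092·0.0000 + 0.8908·1.2125] = 1.0694; exercise value = 0.0000 ≤ continuation, so V_d = 1.0694
Node 0 (S = 115): continuation = e^(−0.01)·[0.1092·0.0000 + 0.8908·1.0694] = 0.9431; exercise value = 0.0000 ≤ continuation, so V_0 = 0.9431

€0.94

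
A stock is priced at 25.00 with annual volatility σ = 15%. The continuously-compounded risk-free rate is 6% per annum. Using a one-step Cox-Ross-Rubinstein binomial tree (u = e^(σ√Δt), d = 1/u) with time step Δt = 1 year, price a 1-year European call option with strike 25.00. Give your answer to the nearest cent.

2.54

CRR parameters: u = e^(σ√Δt) = e^(0.15·√1) = 1.1618, d = 1/u = 0.8607
Per-period rate: rΔt = 0.06·1 = 0.06, so R = e^0.06 = 1.0618
Risk-neutral probability p = (e^0.06 − 0.8607)/(1.1618 − 0.8607) = 0.2011/0.3011 = 0.6679
Terminal stock prices: S_u = 29.05, S_d = 21.52
Terminal payoffs (S − K): max(4.046, 0) = 4.046, max(-3.482, 0) = 0
Node 0 (S = 25): V_0 = e^(−0.06)·[0.6679·4.0459 + 0.3321·0.0000] = 2.5449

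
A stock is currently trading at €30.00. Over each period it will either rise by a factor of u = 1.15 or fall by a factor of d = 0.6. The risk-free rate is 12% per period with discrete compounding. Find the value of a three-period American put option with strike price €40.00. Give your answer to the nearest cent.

€10.00

Risk-neutral probability p = (1 + 0.12 − 0.6)/(1.15 − 0.6) = 0.5200/0.5500 = 0.9455
Terminal stock prices: S_uuu = 45.63, S_uud = 23.8, S_udd = 12.42, S_ddd = 6.48
Terminal payoffs (K − S): max(-5.626, 0) = 0, max(16.2, 0) = 16.2, max(27.58, 0) = 27.58, max(33.52, 0) = 33.52
Node uu (S = 39.67): continuation = 1/1.12·[0.9455·0.0000 + 0.0545·16.1950] = 0.7887; exercise value = 0.3250 ≤ continuation, so V_uu = 0.7887
Node ud (S = 20.7): continuation = 1/1.12·[0.9455·16.1950 + 0.0545·27.5800] = 15.0143; exercise value = 19.3000 > continuation, so V_ud = 19.3000 (exercise)
Node dd (S = 10.8): continuation = 1/1.12·[0.9455·27.5800 + 0.0545·33.5200] = 24.9143; exercise value = 29.2000 > continuation, so V_dd = 29.2000 (exercise)
Node u (S = 34.5): continuation = 1/1.12·[0.9455·0.7887 + 0.0545·19.3000] = 1.6057; exercise value = 5.5000 > continuation, so V_u = 5.5000 (exercise)
Node d (S = 18): continuation = 1/1.12·[0.9455·19.3000 + 0.0545·29.2000] = 17.7143; exercise value = 22.0000 > continuation, so V_d = 22.0000 (exercise)
Node 0 (S = 30): continuation = 1/1.12·[0.9455·5.5000 + 0.0545·22.0000] = 5.7143; exercise value = 10.0000 > continuation, so V_0 = 10.0000 (exercise)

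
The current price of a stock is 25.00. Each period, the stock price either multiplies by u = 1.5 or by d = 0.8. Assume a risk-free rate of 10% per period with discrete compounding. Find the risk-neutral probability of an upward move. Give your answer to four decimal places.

Risk-neutral probability p = (1 + 0.1 − 0.8)/(1.5 − 0.8) = 0.3000/0.7000 = 0.4286

p = 0.4286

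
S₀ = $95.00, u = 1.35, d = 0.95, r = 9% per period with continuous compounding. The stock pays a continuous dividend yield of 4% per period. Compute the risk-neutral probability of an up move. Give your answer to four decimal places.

p = 0.2532

Per-period risk-free factor R = e^0.09 = 1.0942; dividend-adjusted growth = e^(0.09−0.04) = 1.0513.
Risk-neutral probability p = (1.0513 − 0.95)/(1.35 − 0.95) = 0.1013/0.4000 = 0.2532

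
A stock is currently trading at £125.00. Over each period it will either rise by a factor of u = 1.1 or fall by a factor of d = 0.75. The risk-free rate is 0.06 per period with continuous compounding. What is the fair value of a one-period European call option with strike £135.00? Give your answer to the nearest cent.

Risk-neutral probability p = (e^0.06 − 0.75)/(1.1 − 0.75) = 0.3118/0.3500 = 0.8910
Terminal stock prices: S_u = 137.5, S_d = 93.75
Terminal payoffs (S − K): max(2.5, 0) = 2.5, max(-41.25, 0) = 0
Node 0 (S = 125): V_0 = e^(−0.06)·[0.8910·2.5000 + 0.1090·0.0000] = 2.0977

£2.10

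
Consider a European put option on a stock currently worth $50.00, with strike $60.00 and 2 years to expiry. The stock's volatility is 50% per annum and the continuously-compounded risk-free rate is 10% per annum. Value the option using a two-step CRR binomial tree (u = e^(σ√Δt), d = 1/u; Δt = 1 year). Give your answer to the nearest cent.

CRR parameters: u = e^(σ√Δt) = e^(0.5·√1) = 1.6487, d = 1/u = 0.6065
Per-period rate: rΔt = 0.1·1 = 0.1, so R = e^0.1 = 1.1052
Risk-neutral probability p = (e^0.1 − 0.6065)/(1.6487 − 0.6065) = 0.4986/1.0422 = 0.4785
Terminal stock prices: S_uu = 135.9, S_ud = 50, S_dd = 18.39
Terminal payoffs (K − S): max(-75.91, 0) = 0, max(10, 0) = 10, max(41.61, 0) = 41.61
Node u (S = 82.44): V_u = e^(−0.1)·[0.4785·0.0000 + 0.5215·10.0000] = 4.7191
Node d (S = 30.33): V_d = e^(−0.1)·[0.4785·10.0000 + 0.5215·41.6060] = 23.9637
Node 0 (S = 50): V_0 = e^(−0.1)·[0.4785·4.7191 + 0.5215·23.9637] = 13.3518

$13.35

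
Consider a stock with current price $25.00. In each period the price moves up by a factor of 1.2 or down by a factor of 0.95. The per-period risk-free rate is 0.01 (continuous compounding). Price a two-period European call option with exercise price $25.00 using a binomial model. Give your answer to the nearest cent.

Risk-neutral probability p = (e^0.01 − 0.95)/(1.2 − 0.95) = 0.0601/0.2500 = 0.2402
Terminal stock prices: S_uu = 36, S_ud = 28.5, S_dd = 22.56
Terminal payoffs (S − K): max(11, 0) = 11, max(3.5, 0) = 3.5, max(-2.438, 0) = 0
Node u (S = 30): V_u = e^(−0.01)·[0.2402·11.0000 + 0.7598·3.5000] = 5.2488
Node d (S = 23.75): V_d = e^(−0.01)·[0.2402·3.5000 + 0.7598·0.0000] = 0.8323
Node 0 (S = 25): V_0 = e^(−0.01)·[0.2402·5.2488 + 0.7598·0.8323] = 1.8743

$1.87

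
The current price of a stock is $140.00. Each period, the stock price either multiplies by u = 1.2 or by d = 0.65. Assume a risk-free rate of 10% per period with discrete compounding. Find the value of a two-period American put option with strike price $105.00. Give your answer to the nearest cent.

$2.31

Risk-neutral probability p = (1 + 0.1 − 0.65)/(1.2 − 0.65) = 0.4500/0.5500 = 0.8182
Terminal stock prices: S_uu = 201.6, S_ud = 109.2, S_dd = 59.15
Terminal payoffs (K − S): max(-96.6, 0) = 0, max(-4.2, 0) = 0, max(45.85, 0) = 45.85
Node u (S = 168): continuation = 1/1.1·[0.8182·0.0000 + 0.1818·0.0000] = 0.0000; exercise value = 0.0000 ≤ continuation, so V_u = 0.0000
Node d (S = 91): continuation = 1/1.1·[0.8182·0.0000 + 0.1818·45.8500] = 7.5785; exercise value = 14.0000 > continuation, so V_d = 14.0000 (exercise)
Node 0 (S = 140): continuation = 1/1.1·[0.8182·0.0000 + 0.1818·14.0000] = 2.3140; exercise value = 0.0000 ≤ continuation, so V_0 = 2.3140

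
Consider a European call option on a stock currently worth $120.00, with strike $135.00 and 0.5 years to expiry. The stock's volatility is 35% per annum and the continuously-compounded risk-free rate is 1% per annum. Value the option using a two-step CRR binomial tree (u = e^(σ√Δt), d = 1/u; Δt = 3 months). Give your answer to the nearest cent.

CRR parameters: u = e^(σ√Δt) = e^(0.35·√0.25) = 1.1912, d = 1/u = 0.8395
Per-period rate: rΔt = 0.01·0.25 = 0.0025, so R = e^0.0025 = 1.0025
Risk-neutral probability p = (e^0.0025 − 0.8395)/(1.1912 − 0.8395) = 0.1630/0.3518 = 0.4635
Terminal stock prices: S_uu = 170.3, S_ud = 120, S_dd = 84.56
Terminal payoffs (S − K): max(35.29, 0) = 35.29, max(-15, 0) = 0, max(-50.44, 0) = 0
Node u (S = 142.9): V_u = e^(−0.0025)·[0.4635·35.2881 + 0.5365·0.0000] = 16.3144
Node d (S = 100.7): V_d = e^(−0.0025)·[0.4635·0.0000 + 0.5365·0.0000] = 0.0000
Node 0 (S = 120): V_0 = e^(−0.0025)·[0.4635·16.3144 + 0.5365·0.0000] = 7.5425

$7.54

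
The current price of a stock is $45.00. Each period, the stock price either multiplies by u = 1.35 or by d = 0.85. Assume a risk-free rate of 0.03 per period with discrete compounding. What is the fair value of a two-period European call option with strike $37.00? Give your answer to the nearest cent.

$11.86

Risk-neutral probability p = (1 + 0.03 − 0.85)/(1.35 − 0.85) = 0.1800/0.5000 = 0.3600
Terminal stock prices: S_uu = 82.01, S_ud = 51.64, S_dd = 32.51
Terminal payoffs (S − K): max(45.01, 0) = 45.01, max(14.64, 0) = 14.64, max(-4.488, 0) = 0
Node u (S = 60.75): V_u = 1/1.03·[0.3600·45.0125 + 0.6400·14.6375] = 24.8277
Node d (S = 38.25): V_d = 1/1.03·[0.3600·14.6375 + 0.6400·0.0000] = 5.1160
Node 0 (S = 45): V_0 = 1/1.03·[0.3600·24.8277 + 0.6400·5.1160] = 11.8565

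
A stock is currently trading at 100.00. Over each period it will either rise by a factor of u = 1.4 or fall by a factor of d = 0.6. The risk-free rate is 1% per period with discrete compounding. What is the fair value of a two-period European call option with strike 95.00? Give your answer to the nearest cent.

26.01

Risk-neutral probability p = (1 + 0.01 − 0.6)/(1.4 − 0.6) = 0.4100/0.8000 = 0.5125
Terminal stock prices: S_uu = 196, S_ud = 84, S_dd = 36
Terminal payoffs (S − K): max(101, 0) = 101, max(-11, 0) = 0, max(-59, 0) = 0
Node u (S = 140): V_u = 1/1.01·[0.5125·101.0000 + 0.4875·0.0000] = 51.2500
Node d (S = 60): V_d = 1/1.01·[0.5125·0.0000 + 0.4875·0.0000] = 0.0000
Node 0 (S = 100): V_0 = 1/1.01·[0.5125·51.2500 + 0.4875·0.0000] = 26.0056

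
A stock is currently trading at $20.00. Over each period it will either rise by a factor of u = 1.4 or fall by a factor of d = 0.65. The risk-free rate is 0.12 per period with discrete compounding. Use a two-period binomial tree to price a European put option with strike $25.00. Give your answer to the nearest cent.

$4.38

Risk-neutral probability p = (1 + 0.12 − 0.65)/(1.4 − 0.65) = 0.4700/0.7500 = 0.6267
Terminal stock prices: S_uu = 39.2, S_ud = 18.2, S_dd = 8.45
Terminal payoffs (K − S): max(-14.2, 0) = 0, max(6.8, 0) = 6.8, max(16.55, 0) = 16.55
Node u (S = 28): V_u = 1/1.12·[0.6267·0.0000 + 0.3733·6.8000] = 2.2667
Node d (S = 13): V_d = 1/1.12·[0.6267·6.8000 + 0.3733·16.5500] = 9.3214
Node 0 (S = 20): V_0 = 1/1.12·[0.6267·2.2667 + 0.3733·9.3214] = 4.3754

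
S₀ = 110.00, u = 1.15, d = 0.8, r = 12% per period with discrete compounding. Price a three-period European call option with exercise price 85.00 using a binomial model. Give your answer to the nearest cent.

Risk-neutral probability p = (1 + 0.12 − 0.8)/(1.15 − 0.8) = 0.3200/0.3500 = 0.9143
Terminal stock prices: S_uuu = 167.3, S_uud = 116.4, S_udd = 80.96, S_ddd = 56.32
Terminal payoffs (S − K): max(82.3, 0) = 82.3, max(31.38, 0) = 31.38, max(-4.04, 0) = 0, max(-28.68, 0) = 0
Node uu (S = 145.5): V_uu = 1/1.12·[0.9143·82.2962 + 0.0857·31.3800] = 69.5821
Node ud (S = 101.2): V_ud = 1/1.12·[0.9143·31.3800 + 0.0857·0.0000] = 25.6163
Node dd (S = 70.4): V_dd = 1/1.12·[0.9143·0.0000 + 0.0857·0.0000] = 0.0000
Node u (S = 126.5): V_u = 1/1.12·[0.9143·69.5821 + 0.0857·25.6163] = 58.7622
Node d (S = 88): V_d = 1/1.12·[0.9143·25.6163 + 0.0857·0.0000] = 20.9113
Node 0 (S = 110): V_0 = 1/1.12·[0.9143·58.7622 + 0.0857·20.9113] = 49.5695

49.57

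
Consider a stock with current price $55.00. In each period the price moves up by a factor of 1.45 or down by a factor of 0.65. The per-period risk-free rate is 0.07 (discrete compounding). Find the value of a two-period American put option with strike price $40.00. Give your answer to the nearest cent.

Risk-neutral probability p = (1 + 0.07 − 0.65)/(1.45 − 0.65) = 0.4200/0.8000 = 0.5250
Terminal stock prices: S_uu = 115.6, S_ud = 51.84, S_dd = 23.24
Terminal payoffs (K − S): max(-75.64, 0) = 0, max(-11.84, 0) = 0, max(16.76, 0) = 16.76
Node u (S = 79.75): continuation = 1/1.07·[0.5250·0.0000 + 0.4750·0.0000] = 0.0000; exercise value = 0.0000 ≤ continuation, so V_u = 0.0000
Node d (S = 35.75): continuation = 1/1.07·[0.5250·0.0000 + 0.4750·16.7625] = 7.4413; exercise value = 4.2500 ≤ continuation, so V_d = 7.4413
Node 0 (S = 55): continuation = 1/1.07·[0.5250·0.0000 + 0.4750·7.4413] = 3.3034; exercise value = 0.0000 ≤ continuation, so V_0 = 3.3034

$3.30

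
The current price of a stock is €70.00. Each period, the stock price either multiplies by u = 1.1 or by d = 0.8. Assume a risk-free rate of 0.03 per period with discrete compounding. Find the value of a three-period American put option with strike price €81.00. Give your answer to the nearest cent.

Risk-neutral probability p = (1 + 0.03 − 0.8)/(1.1 − 0.8) = 0.2300/0.3000 = 0.7667
Terminal stock prices: S_uuu = 93.17, S_uud = 67.76, S_udd = 49.28, S_ddd = 35.84
Terminal payoffs (K − S): max(-12.17, 0) = 0, max(13.24, 0) = 13.24, max(31.72, 0) = 31.72, max(45.16, 0) = 45.16
Node uu (S = 84.7): continuation = 1/1.03·[0.7667·0.0000 + 0.2333·13.2400] = 2.9994; exercise value = 0.0000 ≤ continuation, so V_uu = 2.9994
Node ud (S = 61.6): continuation = 1/1.03·[0.7667·13.2400 + 0.2333·31.7200] = 17.0408; exercise value = 19.4000 > continuation, so V_ud = 19.4000 (exercise)
Node dd (S = 44.8): continuation = 1/1.03·[0.7667·31.7200 + 0.2333·45.1600] = 33.8408; exercise value = 36.2000 > continuation, so V_dd = 36.2000 (exercise)
Node u (S = 77): continuation = 1/1.03·[0.7667·2.9994 + 0.2333·19.4000] = 6.6273; exercise value = 4.0000 ≤ continuation, so V_u = 6.6273
Node d (S = 56): continuation = 1/1.03·[0.7667·19.4000 + 0.2333·36.2000] = 22.6408; exercise value = 25.0000 > continuation, so V_d = 25.0000 (exercise)
Node 0 (S = 70): continuation = 1/1.03·[0.7667·6.6273 + 0.2333·25.0000] = 10.5964; exercise value = 11.0000 > continuation, so V_0 = 11.0000 (exercise)

€11.00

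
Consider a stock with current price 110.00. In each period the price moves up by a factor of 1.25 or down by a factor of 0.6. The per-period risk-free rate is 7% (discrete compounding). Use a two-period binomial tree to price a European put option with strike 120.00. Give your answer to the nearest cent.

18.50

Risk-neutral probability p = (1 + 0.07 − 0.6)/(1.25 − 0.6) = 0.4700/0.6500 = 0.7231
Terminal stock prices: S_uu = 171.9, S_ud = 82.5, S_dd = 39.6
Terminal payoffs (K − S): max(-51.88, 0) = 0, max(37.5, 0) = 37.5, max(80.4, 0) = 80.4
Node u (S = 137.5): V_u = 1/1.07·[0.7231·0.0000 + 0.2769·37.5000] = 9.7052
Node d (S = 66): V_d = 1/1.07·[0.7231·37.5000 + 0.2769·80.4000] = 46.1495
Node 0 (S = 110): V_0 = 1/1.07·[0.7231·9.7052 + 0.2769·46.1495] = 18.5023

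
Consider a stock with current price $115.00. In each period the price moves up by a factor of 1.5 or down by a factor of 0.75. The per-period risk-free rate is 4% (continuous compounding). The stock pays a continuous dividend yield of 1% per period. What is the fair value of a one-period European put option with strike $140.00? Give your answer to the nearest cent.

Per-period risk-free factor R = e^0.04 = 1.0408; dividend-adjusted growth = e^(0.04−0.01) = 1.0305.
Risk-neutral probability p = (1.0305 − 0.75)/(1.5 − 0.75) = 0.2805/0.7500 = 0.3739
Terminal stock prices: S_u = 172.5, S_d = 86.25
Terminal payoffs (K − S): max(-32.5, 0) = 0, max(53.75, 0) = 53.75
Node 0 (S = 115): V_0 = e^(−0.04)·[0.3739·0.0000 + 0.6261·53.7500] = 32.3313

$32.33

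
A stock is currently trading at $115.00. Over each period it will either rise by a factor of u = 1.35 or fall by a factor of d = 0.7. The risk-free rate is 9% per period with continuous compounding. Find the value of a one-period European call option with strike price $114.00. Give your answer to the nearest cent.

$22.86

Risk-neutral probability p = (e^0.09 − 0.7)/(1.35 − 0.7) = 0.3942/0.6500 = 0.6064
Terminal stock prices: S_u = 155.2, S_d = 80.5
Terminal payoffs (S − K): max(41.25, 0) = 41.25, max(-33.5, 0) = 0
Node 0 (S = 115): V_0 = e^(−0.09)·[0.6064·41.2500 + 0.3936·0.0000] = 22.8619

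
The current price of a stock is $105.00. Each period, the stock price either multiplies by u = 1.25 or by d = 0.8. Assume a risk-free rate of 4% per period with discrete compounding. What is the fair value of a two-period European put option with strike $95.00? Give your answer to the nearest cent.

Risk-neutral probability p = (1 + 0.04 − 0.8)/(1.25 − 0.8) = 0.2400/0.4500 = 0.5333
Terminal stock prices: S_uu = 164.1, S_ud = 105, S_dd = 67.2
Terminal payoffs (K − S): max(-69.06, 0) = 0, max(-10, 0) = 0, max(27.8, 0) = 27.8
Node u (S = 131.2): V_u = 1/1.04·[0.5333·0.0000 + 0.4667·0.0000] = 0.0000
Node d (S = 84): V_d = 1/1.04·[0.5333·0.0000 + 0.4667·27.8000] = 12.4744
Node 0 (S = 105): V_0 = 1/1.04·[0.5333·0.0000 + 0.4667·12.4744] = 5.5975

$5.60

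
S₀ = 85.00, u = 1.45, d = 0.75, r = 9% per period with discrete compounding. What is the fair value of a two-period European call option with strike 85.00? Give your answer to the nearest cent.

Risk-neutral probability p = (1 + 0.09 − 0.75)/(1.45 − 0.75) = 0.3400/0.7000 = 0.4857
Terminal stock prices: S_uu = 178.7, S_ud = 92.44, S_dd = 47.81
Terminal payoffs (S − K): max(93.71, 0) = 93.71, max(7.438, 0) = 7.438, max(-37.19, 0) = 0
Node u (S = 123.2): V_u = 1/1.09·[0.4857·93.7125 + 0.5143·7.4375] = 45.2683
Node d (S = 63.75): V_d = 1/1.09·[0.4857·7.4375 + 0.5143·0.0000] = 3.3142
Node 0 (S = 85): V_0 = 1/1.09·[0.4857·45.2683 + 0.5143·3.3142] = 21.7357

21.74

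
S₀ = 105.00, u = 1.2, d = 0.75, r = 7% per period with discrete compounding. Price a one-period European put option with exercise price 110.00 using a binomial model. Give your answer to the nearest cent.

Risk-neutral probability p = (1 + 0.07 − 0.75)/(1.2 − 0.75) = 0.3200/0.4500 = 0.7111
Terminal stock prices: S_u = 126, S_d = 78.75
Terminal payoffs (K − S): max(-16, 0) = 0, max(31.25, 0) = 31.25
Node 0 (S = 105): V_0 = 1/1.07·[0.7111·0.0000 + 0.2889·31.2500] = 8.4372

8.44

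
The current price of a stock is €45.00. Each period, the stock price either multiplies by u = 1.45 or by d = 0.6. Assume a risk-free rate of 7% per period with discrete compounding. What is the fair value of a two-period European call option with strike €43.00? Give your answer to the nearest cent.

€13.78

Risk-neutral probability p = (1 + 0.07 − 0.6)/(1.45 − 0.6) = 0.4700/0.8500 = 0.5529
Terminal stock prices: S_uu = 94.61, S_ud = 39.15, S_dd = 16.2
Terminal payoffs (S − K): max(51.61, 0) = 51.61, max(-3.85, 0) = 0, max(-26.8, 0) = 0
Node u (S = 65.25): V_u = 1/1.07·[0.5529·51.6125 + 0.4471·0.0000] = 26.6717
Node d (S = 27): V_d = 1/1.07·[0.5529·0.0000 + 0.4471·0.0000] = 0.0000
Node 0 (S = 45): V_0 = 1/1.07·[0.5529·26.6717 + 0.4471·0.0000] = 13.7830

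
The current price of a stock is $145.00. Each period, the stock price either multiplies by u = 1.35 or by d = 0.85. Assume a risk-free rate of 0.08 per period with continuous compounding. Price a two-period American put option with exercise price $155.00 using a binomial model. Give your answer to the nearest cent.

$15.63

Risk-neutral probability p = (e^0.08 − 0.85)/(1.35 − 0.85) = 0.2333/0.5000 = 0.4666
Terminal stock prices: S_uu = 264.3, S_ud = 166.4, S_dd = 104.8
Terminal payoffs (K − S): max(-109.3, 0) = 0, max(-11.39, 0) = 0, max(50.24, 0) = 50.24
Node u (S = 195.8): continuation = e^(−0.08)·[0.4666·0.0000 + 0.5334·0.0000] = 0.0000; exercise value = 0.0000 ≤ continuation, so V_u = 0.0000
Node d (S = 123.2): continuation = e^(−0.08)·[0.4666·0.0000 + 0.5334·50.2375] = 24.7377; exercise value = 31.7500 > continuation, so V_d = 31.7500 (exercise)
Node 0 (S = 145): continuation = e^(−0.08)·[0.4666·0.0000 + 0.5334·31.7500] = 15.6341; exercise value = 10.0000 ≤ continuation, so V_0 = 15.6341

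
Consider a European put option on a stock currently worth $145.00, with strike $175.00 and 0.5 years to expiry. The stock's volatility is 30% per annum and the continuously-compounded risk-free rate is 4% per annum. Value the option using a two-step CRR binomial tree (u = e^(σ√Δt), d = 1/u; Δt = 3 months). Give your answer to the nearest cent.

$31.53

CRR parameters: u = e^(σ√Δt) = e^(0.3·√0.25) = 1.1618, d = 1/u = 0.8607
Per-period rate: rΔt = 0.04·0.25 = 0.01, so R = e^0.01 = 1.0101
Risk-neutral probability p = (e^0.01 − 0.8607)/(1.1618 − 0.8607) = 0.1493/0.3011 = 0.4959
Terminal stock prices: S_uu = 195.7, S_ud = 145, S_dd = 107.4
Terminal payoffs (K − S): max(-20.73, 0) = 0, max(30, 0) = 30, max(67.58, 0) = 67.58
Node u (S = 168.5): V_u = e^(−0.01)·[0.4959·0.0000 + 0.5041·30.0000] = 14.9712
Node d (S = 124.8): V_d = e^(−0.01)·[0.4959·30.0000 + 0.5041·67.5814] = 48.4561
Node 0 (S = 145): V_0 = e^(−0.01)·[0.4959·14.9712 + 0.5041·48.4561] = 31.5325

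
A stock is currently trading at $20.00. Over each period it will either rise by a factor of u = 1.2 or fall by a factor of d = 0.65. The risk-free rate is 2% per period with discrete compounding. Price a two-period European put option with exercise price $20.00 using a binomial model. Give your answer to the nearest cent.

$3.05

Risk-neutral probability p = (1 + 0.02 − 0.65)/(1.2 − 0.65) = 0.3700/0.5500 = 0.6727
Terminal stock prices: S_uu = 28.8, S_ud = 15.6, S_dd = 8.45
Terminal payoffs (K − S): max(-8.8, 0) = 0, max(4.4, 0) = 4.4, max(11.55, 0) = 11.55
Node u (S = 24): V_u = 1/1.02·[0.6727·0.0000 + 0.3273·4.4000] = 1.4118
Node d (S = 13): V_d = 1/1.02·[0.6727·4.4000 + 0.3273·11.5500] = 6.6078
Node 0 (S = 20): V_0 = 1/1.02·[0.6727·1.4118 + 0.3273·6.6078] = 3.0513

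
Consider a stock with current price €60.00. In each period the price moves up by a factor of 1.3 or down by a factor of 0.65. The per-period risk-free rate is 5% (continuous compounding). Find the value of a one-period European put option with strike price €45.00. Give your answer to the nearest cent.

€2.18

Risk-neutral probability p = (e^0.05 − 0.65)/(1.3 − 0.65) = 0.4013/0.6500 = 0.6173
Terminal stock prices: S_u = 78, S_d = 39
Terminal payoffs (K − S): max(-33, 0) = 0, max(6, 0) = 6
Node 0 (S = 60): V_0 = e^(−0.05)·[0.6173·0.0000 + 0.3827·6.0000] = 2.1840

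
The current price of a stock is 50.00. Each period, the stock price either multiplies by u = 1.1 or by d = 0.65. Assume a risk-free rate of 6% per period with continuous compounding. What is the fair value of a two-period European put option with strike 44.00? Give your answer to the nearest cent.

Risk-neutral probability p = (e^0.06 − 0.65)/(1.1 − 0.65) = 0.4118/0.4500 = 0.9152
Terminal stock prices: S_uu = 60.5, S_ud = 35.75, S_dd = 21.13
Terminal payoffs (K − S): max(-16.5, 0) = 0, max(8.25, 0) = 8.25, max(22.87, 0) = 22.87
Node u (S = 55): V_u = e^(−0.06)·[0.9152·0.0000 + 0.0848·8.2500] = 0.6589
Node d (S = 32.5): V_d = e^(−0.06)·[0.9152·8.2500 + 0.0848·22.8750] = 8.9376
Node 0 (S = 50): V_0 = e^(−0.06)·[0.9152·0.6589 + 0.0848·8.9376] = 1.2818

1.28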